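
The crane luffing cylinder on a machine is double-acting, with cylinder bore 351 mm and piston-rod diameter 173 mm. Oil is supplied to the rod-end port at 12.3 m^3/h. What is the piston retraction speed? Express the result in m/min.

Rod-side annular area A_ann = π/4 × (351² − 173²) = 73260 mm^2
Flow into the rod-end port fills the annular volume.
v = Q / A

v ≈ 2.80 m/min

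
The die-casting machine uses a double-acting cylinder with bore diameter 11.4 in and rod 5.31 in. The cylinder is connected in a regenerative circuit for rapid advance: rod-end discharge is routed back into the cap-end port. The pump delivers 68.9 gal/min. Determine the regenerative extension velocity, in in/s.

In regeneration the rod-end outflow joins the pump flow into the cap end, so the net volume the pump must supply per unit advance equals the rod cross-section area.
Rod cross-section A_rod = π/4 × (5.31 in)² = 22.15 in^2
v = Q_pump / A_rod

v ≈ 12.0 in/s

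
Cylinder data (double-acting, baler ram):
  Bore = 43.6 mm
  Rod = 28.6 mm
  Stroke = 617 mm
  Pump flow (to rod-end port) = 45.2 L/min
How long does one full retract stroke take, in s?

t ≈ 0.697 s

Rod-side annular area A_ann = π/4 × (43.6² − 28.6²) = 850.6 mm^2
Swept volume V = A × L; t = V / Q = A·L / Q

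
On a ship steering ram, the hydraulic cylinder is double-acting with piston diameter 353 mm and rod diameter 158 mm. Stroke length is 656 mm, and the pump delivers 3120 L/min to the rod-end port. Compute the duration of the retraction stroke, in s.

Rod-side annular area A_ann = π/4 × (353² − 158²) = 78260 mm^2
Swept volume V = A × L; t = V / Q = A·L / Q

t ≈ 0.987 s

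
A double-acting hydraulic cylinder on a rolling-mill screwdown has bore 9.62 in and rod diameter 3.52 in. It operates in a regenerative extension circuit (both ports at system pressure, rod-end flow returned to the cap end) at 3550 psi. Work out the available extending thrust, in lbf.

F ≈ 34500 lbf

With equal pressure on both faces, forces on the annular region cancel; the net push is pressure × rod cross-section.
Rod cross-section A_rod = π/4 × (3.52 in)² = 9.731 in^2
F = P × A_rod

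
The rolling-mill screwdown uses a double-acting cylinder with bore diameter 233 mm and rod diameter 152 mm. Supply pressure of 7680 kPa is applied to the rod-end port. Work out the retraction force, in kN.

F ≈ 188 kN

Rod-side annular area A_ann = π/4 × (233² − 152²) = 24490 mm^2
On retraction the pressure acts on the annular area (bore minus rod).
F = P × A_ann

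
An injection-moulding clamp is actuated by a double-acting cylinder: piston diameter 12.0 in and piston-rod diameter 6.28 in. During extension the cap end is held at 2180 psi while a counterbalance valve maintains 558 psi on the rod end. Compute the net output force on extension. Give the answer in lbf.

Cap-side area A_cap = π/4 × (12.0 in)² = 113.1 in^2
Rod-side annular area A_ann = π/4 × (12.0² − 6.28²) = 82.12 in^2
Net thrust = P_cap·A_cap − P_rod·A_ann = 2.466e5 lbf − 45820 lbf

F ≈ 2.01e5 lbf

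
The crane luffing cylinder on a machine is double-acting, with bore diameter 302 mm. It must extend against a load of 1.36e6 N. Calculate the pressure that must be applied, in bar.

P ≈ 190 bar

Cap-side area A_cap = π/4 × (302 mm)² = 71630 mm^2
P = F / A = 1.36e6 N / A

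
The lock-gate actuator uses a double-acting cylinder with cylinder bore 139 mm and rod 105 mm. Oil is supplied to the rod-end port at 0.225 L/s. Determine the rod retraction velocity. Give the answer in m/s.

v ≈ 0.0345 m/s

Rod-side annular area A_ann = π/4 × (139² − 105²) = 6516 mm^2
Flow into the rod-end port fills the annular volume.
v = Q / A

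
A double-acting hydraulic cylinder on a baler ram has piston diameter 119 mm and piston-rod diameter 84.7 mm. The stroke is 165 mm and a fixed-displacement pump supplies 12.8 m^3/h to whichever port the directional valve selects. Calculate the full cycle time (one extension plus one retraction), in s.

Cap-side area A_cap = π/4 × (119 mm)² = 11120 mm^2
Rod-side annular area A_ann = π/4 × (119² − 84.7²) = 5488 mm^2
t_ext = A_cap·L/Q = 0.5161 s
t_ret = A_ann·L/Q = 0.2547 s
t_cycle = t_ext + t_ret

t ≈ 0.771 s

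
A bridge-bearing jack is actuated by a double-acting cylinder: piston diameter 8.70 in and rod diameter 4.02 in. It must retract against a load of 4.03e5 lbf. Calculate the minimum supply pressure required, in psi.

Rod-side annular area A_ann = π/4 × (8.70² − 4.02²) = 46.75 in^2
Retraction: pressure acts on the annular area.
P = F / A = 4.03e5 lbf / A

P ≈ 8620 psi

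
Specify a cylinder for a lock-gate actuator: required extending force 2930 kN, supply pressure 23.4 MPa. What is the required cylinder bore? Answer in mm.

D ≈ 399 mm

Extension force acts on the full piston face: F = P × (π/4)D².
D = √(4F / (πP)) = √(4 × 2930 kN / (π × 23.4 MPa))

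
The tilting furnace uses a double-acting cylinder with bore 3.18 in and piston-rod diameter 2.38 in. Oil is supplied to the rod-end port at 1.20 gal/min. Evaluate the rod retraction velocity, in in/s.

Rod-side annular area A_ann = π/4 × (3.18² − 2.38²) = 3.493 in^2
Flow into the rod-end port fills the annular volume.
v = Q / A

v ≈ 1.32 in/s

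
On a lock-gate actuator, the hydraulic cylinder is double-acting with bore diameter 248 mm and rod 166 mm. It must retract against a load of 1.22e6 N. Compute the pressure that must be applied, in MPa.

P ≈ 45.8 MPa

Rod-side annular area A_ann = π/4 × (248² − 166²) = 26660 mm^2
Retraction: pressure acts on the annular area.
P = F / A = 1.22e6 N / A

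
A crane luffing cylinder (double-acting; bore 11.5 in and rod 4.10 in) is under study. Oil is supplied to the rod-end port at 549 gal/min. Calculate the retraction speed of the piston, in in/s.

Rod-side annular area A_ann = π/4 × (11.5² − 4.10²) = 90.67 in^2
Flow into the rod-end port fills the annular volume.
v = Q / A

v ≈ 23.3 in/s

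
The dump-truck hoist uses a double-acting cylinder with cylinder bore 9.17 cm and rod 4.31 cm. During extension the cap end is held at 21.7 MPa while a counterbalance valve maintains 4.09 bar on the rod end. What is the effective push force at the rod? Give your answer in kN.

Cap-side area A_cap = π/4 × (9.17 cm)² = 66.04 cm^2
Rod-side annular area A_ann = π/4 × (9.17² − 4.31²) = 51.45 cm^2
Net thrust = P_cap·A_cap − P_rod·A_ann = 143.3 kN − 2.104 kN

F ≈ 141 kN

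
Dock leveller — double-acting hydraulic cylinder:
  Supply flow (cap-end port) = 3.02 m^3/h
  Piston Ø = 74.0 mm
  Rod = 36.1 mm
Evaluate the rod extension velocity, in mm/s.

Cap-side area A_cap = π/4 × (74.0 mm)² = 4301 mm^2
v = Q / A

v ≈ 195 mm/s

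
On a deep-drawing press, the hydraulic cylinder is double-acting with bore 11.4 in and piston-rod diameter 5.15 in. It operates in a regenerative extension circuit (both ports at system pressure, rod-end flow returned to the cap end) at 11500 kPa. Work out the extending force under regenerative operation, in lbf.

F ≈ 34700 lbf

With equal pressure on both faces, forces on the annular region cancel; the net push is pressure × rod cross-section.
Rod cross-section A_rod = π/4 × (5.15 in)² = 20.83 in^2
F = P × A_rod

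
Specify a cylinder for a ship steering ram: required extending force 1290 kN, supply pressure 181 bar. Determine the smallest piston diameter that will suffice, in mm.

Extension force acts on the full piston face: F = P × (π/4)D².
D = √(4F / (πP)) = √(4 × 1290 kN / (π × 181 bar))

D ≈ 301 mm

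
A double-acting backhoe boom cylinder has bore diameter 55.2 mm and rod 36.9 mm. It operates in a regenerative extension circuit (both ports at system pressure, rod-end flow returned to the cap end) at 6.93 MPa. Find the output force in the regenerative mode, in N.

F ≈ 7410 N

With equal pressure on both faces, forces on the annular region cancel; the net push is pressure × rod cross-section.
Rod cross-section A_rod = π/4 × (36.9 mm)² = 1069 mm^2
F = P × A_rod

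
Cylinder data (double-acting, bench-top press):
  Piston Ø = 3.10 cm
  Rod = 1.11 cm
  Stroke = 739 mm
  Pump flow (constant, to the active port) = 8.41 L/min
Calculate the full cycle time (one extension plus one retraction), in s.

t ≈ 7.45 s

Cap-side area A_cap = π/4 × (3.10 cm)² = 7.548 cm^2
Rod-side annular area A_ann = π/4 × (3.10² − 1.11²) = 6.580 cm^2
t_ext = A_cap·L/Q = 3.979 s
t_ret = A_ann·L/Q = 3.469 s
t_cycle = t_ext + t_ret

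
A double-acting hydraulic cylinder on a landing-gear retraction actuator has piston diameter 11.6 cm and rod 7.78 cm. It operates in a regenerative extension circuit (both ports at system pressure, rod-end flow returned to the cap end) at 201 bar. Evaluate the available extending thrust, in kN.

With equal pressure on both faces, forces on the annular region cancel; the net push is pressure × rod cross-section.
Rod cross-section A_rod = π/4 × (7.78 cm)² = 47.54 cm^2
F = P × A_rod

F ≈ 95.6 kN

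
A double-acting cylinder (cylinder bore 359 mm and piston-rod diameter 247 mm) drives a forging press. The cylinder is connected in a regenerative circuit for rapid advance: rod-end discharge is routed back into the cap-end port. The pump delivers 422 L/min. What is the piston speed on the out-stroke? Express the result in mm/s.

v ≈ 147 mm/s

In regeneration the rod-end outflow joins the pump flow into the cap end, so the net volume the pump must supply per unit advance equals the rod cross-section area.
Rod cross-section A_rod = π/4 × (247 mm)² = 47920 mm^2
v = Q_pump / A_rod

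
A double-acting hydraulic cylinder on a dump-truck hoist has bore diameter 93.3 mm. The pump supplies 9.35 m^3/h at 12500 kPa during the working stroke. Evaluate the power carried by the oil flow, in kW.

W ≈ 32.5 kW

Hydraulic power = P × Q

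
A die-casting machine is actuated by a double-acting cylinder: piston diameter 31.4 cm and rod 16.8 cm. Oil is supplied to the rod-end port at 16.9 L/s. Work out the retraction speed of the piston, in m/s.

Rod-side annular area A_ann = π/4 × (31.4² − 16.8²) = 552.7 cm^2
Flow into the rod-end port fills the annular volume.
v = Q / A

v ≈ 0.306 m/s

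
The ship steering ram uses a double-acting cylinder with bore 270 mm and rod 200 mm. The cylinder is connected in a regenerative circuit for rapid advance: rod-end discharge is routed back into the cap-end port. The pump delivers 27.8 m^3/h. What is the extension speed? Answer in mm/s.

In regeneration the rod-end outflow joins the pump flow into the cap end, so the net volume the pump must supply per unit advance equals the rod cross-section area.
Rod cross-section A_rod = π/4 × (200 mm)² = 31420 mm^2
v = Q_pump / A_rod

v ≈ 246 mm/s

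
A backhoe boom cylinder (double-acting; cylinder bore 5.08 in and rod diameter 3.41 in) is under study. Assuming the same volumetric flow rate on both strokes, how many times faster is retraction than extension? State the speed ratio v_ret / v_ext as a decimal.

Cap-side area A_cap = π/4 × (5.08 in)² = 20.27 in^2
Rod-side annular area A_ann = π/4 × (5.08² − 3.41²) = 11.14 in^2
For equal Q, v ∝ 1/A, so v_ret/v_ext = A_cap/A_ann.

v_ret/v_ext ≈ 1.82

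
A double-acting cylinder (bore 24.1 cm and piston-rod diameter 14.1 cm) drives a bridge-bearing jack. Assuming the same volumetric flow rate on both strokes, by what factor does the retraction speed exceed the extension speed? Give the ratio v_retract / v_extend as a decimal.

v_ret/v_ext ≈ 1.52

Cap-side area A_cap = π/4 × (24.1 cm)² = 456.2 cm^2
Rod-side annular area A_ann = π/4 × (24.1² − 14.1²) = 300.0 cm^2
For equal Q, v ∝ 1/A, so v_ret/v_ext = A_cap/A_ann.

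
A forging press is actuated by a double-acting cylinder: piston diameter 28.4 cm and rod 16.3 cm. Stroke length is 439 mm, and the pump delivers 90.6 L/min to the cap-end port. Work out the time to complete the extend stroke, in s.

t ≈ 18.4 s

Cap-side area A_cap = π/4 × (28.4 cm)² = 633.5 cm^2
Swept volume V = A × L; t = V / Q = A·L / Q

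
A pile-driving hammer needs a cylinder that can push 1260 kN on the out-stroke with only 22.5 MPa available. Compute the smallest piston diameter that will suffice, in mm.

Extension force acts on the full piston face: F = P × (π/4)D².
D = √(4F / (πP)) = √(4 × 1260 kN / (π × 22.5 MPa))

D ≈ 267 mm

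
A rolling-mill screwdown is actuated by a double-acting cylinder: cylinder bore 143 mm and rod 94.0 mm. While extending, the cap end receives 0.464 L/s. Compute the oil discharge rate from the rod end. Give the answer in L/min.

Q_out ≈ 15.8 L/min

Cap-side area A_cap = π/4 × (143 mm)² = 16060 mm^2
Rod-side annular area A_ann = π/4 × (143² − 94.0²) = 9121 mm^2
Piston speed v = Q_in/A_cap; rod-end outflow Q_out = v × A_ann = Q_in × A_ann/A_cap.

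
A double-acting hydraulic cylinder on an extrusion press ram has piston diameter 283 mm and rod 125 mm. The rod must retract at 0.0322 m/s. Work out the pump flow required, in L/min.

Rod-side annular area A_ann = π/4 × (283² − 125²) = 50630 mm^2
Q = A × v

Q ≈ 97.8 L/min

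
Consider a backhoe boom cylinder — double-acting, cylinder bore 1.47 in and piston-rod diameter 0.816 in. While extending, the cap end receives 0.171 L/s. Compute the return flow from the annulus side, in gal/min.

Cap-side area A_cap = π/4 × (1.47 in)² = 1.697 in^2
Rod-side annular area A_ann = π/4 × (1.47² − 0.816²) = 1.174 in^2
Piston speed v = Q_in/A_cap; rod-end outflow Q_out = v × A_ann = Q_in × A_ann/A_cap.

Q_out ≈ 1.88 gal/min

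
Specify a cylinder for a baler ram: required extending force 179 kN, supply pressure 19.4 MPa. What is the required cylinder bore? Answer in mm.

D ≈ 108 mm

Extension force acts on the full piston face: F = P × (π/4)D².
D = √(4F / (πP)) = √(4 × 179 kN / (π × 19.4 MPa))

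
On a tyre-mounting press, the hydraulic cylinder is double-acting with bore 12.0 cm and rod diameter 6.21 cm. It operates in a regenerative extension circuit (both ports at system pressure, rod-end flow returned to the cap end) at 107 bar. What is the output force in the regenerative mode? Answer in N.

With equal pressure on both faces, forces on the annular region cancel; the net push is pressure × rod cross-section.
Rod cross-section A_rod = π/4 × (6.21 cm)² = 30.29 cm^2
F = P × A_rod

F ≈ 32400 N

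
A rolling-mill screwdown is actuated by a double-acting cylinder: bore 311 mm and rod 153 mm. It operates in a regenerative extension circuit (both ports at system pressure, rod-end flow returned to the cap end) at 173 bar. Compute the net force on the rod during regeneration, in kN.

F ≈ 318 kN

With equal pressure on both faces, forces on the annular region cancel; the net push is pressure × rod cross-section.
Rod cross-section A_rod = π/4 × (153 mm)² = 18390 mm^2
F = P × A_rod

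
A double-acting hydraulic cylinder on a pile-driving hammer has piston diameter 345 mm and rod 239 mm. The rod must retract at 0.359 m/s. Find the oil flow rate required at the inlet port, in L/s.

Q ≈ 17.5 L/s

Rod-side annular area A_ann = π/4 × (345² − 239²) = 48620 mm^2
Q = A × v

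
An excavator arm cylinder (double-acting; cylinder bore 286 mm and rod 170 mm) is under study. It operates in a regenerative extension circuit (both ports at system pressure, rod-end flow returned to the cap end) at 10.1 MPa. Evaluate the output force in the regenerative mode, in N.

With equal pressure on both faces, forces on the annular region cancel; the net push is pressure × rod cross-section.
Rod cross-section A_rod = π/4 × (170 mm)² = 22700 mm^2
F = P × A_rod

F ≈ 2.29e5 N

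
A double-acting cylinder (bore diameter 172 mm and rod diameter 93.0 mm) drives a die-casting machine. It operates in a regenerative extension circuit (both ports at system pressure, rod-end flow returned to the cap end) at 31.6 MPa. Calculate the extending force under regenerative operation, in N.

With equal pressure on both faces, forces on the annular region cancel; the net push is pressure × rod cross-section.
Rod cross-section A_rod = π/4 × (93.0 mm)² = 6793 mm^2
F = P × A_rod

F ≈ 2.15e5 N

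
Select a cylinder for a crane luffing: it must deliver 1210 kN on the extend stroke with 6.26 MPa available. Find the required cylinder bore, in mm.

Extension force acts on the full piston face: F = P × (π/4)D².
D = √(4F / (πP)) = √(4 × 1210 kN / (π × 6.26 MPa))

D ≈ 496 mm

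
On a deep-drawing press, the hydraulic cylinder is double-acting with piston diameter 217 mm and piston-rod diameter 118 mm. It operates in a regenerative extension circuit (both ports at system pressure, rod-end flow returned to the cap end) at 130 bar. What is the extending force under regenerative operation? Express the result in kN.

F ≈ 142 kN

With equal pressure on both faces, forces on the annular region cancel; the net push is pressure × rod cross-section.
Rod cross-section A_rod = π/4 × (118 mm)² = 10940 mm^2
F = P × A_rod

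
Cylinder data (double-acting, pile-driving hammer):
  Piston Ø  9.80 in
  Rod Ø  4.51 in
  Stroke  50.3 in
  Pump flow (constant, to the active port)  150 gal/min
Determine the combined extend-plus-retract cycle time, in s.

t ≈ 11.7 s

Cap-side area A_cap = π/4 × (9.80 in)² = 75.43 in^2
Rod-side annular area A_ann = π/4 × (9.80² − 4.51²) = 59.45 in^2
t_ext = A_cap·L/Q = 6.570 s
t_ret = A_ann·L/Q = 5.178 s
t_cycle = t_ext + t_ret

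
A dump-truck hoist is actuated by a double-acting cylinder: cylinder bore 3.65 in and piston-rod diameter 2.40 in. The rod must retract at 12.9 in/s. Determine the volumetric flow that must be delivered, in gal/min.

Rod-side annular area A_ann = π/4 × (3.65² − 2.40²) = 5.940 in^2
Q = A × v

Q ≈ 19.9 gal/min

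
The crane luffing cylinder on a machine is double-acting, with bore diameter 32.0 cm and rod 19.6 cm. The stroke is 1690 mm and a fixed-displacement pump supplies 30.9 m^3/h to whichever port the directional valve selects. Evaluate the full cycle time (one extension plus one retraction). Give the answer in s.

t ≈ 25.7 s

Cap-side area A_cap = π/4 × (32.0 cm)² = 804.2 cm^2
Rod-side annular area A_ann = π/4 × (32.0² − 19.6²) = 502.5 cm^2
t_ext = A_cap·L/Q = 15.84 s
t_ret = A_ann·L/Q = 9.894 s
t_cycle = t_ext + t_ret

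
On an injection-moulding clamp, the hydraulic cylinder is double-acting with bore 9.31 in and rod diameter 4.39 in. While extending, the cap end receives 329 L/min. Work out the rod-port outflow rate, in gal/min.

Q_out ≈ 67.6 gal/min

Cap-side area A_cap = π/4 × (9.31 in)² = 68.08 in^2
Rod-side annular area A_ann = π/4 × (9.31² − 4.39²) = 52.94 in^2
Piston speed v = Q_in/A_cap; rod-end outflow Q_out = v × A_ann = Q_in × A_ann/A_cap.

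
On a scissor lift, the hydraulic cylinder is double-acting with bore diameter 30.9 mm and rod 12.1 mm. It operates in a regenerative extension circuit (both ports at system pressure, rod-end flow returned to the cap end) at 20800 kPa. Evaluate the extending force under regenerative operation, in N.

F ≈ 2390 N

With equal pressure on both faces, forces on the annular region cancel; the net push is pressure × rod cross-section.
Rod cross-section A_rod = π/4 × (12.1 mm)² = 115.0 mm^2
F = P × A_rod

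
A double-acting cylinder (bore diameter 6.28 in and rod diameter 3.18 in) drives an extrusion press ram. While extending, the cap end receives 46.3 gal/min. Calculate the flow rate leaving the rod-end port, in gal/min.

Q_out ≈ 34.4 gal/min

Cap-side area A_cap = π/4 × (6.28 in)² = 30.97 in^2
Rod-side annular area A_ann = π/4 × (6.28² − 3.18²) = 23.03 in^2
Piston speed v = Q_in/A_cap; rod-end outflow Q_out = v × A_ann = Q_in × A_ann/A_cap.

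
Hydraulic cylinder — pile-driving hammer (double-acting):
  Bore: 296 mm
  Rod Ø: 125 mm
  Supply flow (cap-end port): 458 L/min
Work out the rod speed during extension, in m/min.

Cap-side area A_cap = π/4 × (296 mm)² = 68810 mm^2
v = Q / A

v ≈ 6.66 m/min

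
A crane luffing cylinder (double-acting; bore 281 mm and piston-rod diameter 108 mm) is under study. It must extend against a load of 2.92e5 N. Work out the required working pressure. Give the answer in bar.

Cap-side area A_cap = π/4 × (281 mm)² = 62020 mm^2
P = F / A = 2.92e5 N / A

P ≈ 47.1 bar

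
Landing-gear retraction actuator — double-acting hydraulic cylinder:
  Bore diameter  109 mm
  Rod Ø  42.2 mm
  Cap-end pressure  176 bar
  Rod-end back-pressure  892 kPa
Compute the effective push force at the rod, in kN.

Cap-side area A_cap = π/4 × (109 mm)² = 9331 mm^2
Rod-side annular area A_ann = π/4 × (109² − 42.2²) = 7933 mm^2
Net thrust = P_cap·A_cap − P_rod·A_ann = 164.2 kN − 7.076 kN

F ≈ 157 kN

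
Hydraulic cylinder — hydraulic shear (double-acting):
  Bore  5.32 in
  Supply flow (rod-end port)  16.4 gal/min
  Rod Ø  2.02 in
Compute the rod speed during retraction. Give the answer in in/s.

v ≈ 3.32 in/s

Rod-side annular area A_ann = π/4 × (5.32² − 2.02²) = 19.02 in^2
Flow into the rod-end port fills the annular volume.
v = Q / A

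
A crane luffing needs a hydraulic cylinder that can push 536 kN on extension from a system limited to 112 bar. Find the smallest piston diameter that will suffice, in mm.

Extension force acts on the full piston face: F = P × (π/4)D².
D = √(4F / (πP)) = √(4 × 536 kN / (π × 112 bar))

D ≈ 247 mm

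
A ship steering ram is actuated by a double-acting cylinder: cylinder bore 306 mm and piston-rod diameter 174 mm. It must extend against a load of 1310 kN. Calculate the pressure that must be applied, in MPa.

P ≈ 17.8 MPa

Cap-side area A_cap = π/4 × (306 mm)² = 73540 mm^2
P = F / A = 1310 kN / A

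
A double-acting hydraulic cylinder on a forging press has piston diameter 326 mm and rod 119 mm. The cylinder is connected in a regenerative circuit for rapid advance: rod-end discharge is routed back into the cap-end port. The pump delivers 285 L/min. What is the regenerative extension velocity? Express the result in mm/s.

v ≈ 427 mm/s

In regeneration the rod-end outflow joins the pump flow into the cap end, so the net volume the pump must supply per unit advance equals the rod cross-section area.
Rod cross-section A_rod = π/4 × (119 mm)² = 11120 mm^2
v = Q_pump / A_rod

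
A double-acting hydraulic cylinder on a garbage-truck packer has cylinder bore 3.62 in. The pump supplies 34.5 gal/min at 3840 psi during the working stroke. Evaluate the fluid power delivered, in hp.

W ≈ 77.3 hp

Hydraulic power = P × Q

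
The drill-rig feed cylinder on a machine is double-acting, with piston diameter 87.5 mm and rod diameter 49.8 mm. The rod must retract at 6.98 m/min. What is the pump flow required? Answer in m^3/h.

Rod-side annular area A_ann = π/4 × (87.5² − 49.8²) = 4065 mm^2
Q = A × v

Q ≈ 1.70 m^3/h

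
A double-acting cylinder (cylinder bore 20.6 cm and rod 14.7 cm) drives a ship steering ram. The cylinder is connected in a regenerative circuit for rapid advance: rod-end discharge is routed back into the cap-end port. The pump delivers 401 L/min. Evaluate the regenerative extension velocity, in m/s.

v ≈ 0.394 m/s

In regeneration the rod-end outflow joins the pump flow into the cap end, so the net volume the pump must supply per unit advance equals the rod cross-section area.
Rod cross-section A_rod = π/4 × (14.7 cm)² = 169.7 cm^2
v = Q_pump / A_rod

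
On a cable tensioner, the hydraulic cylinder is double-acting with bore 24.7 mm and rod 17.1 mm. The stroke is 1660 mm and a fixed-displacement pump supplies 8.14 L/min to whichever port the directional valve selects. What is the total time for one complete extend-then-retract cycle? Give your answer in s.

Cap-side area A_cap = π/4 × (24.7 mm)² = 479.2 mm^2
Rod-side annular area A_ann = π/4 × (24.7² − 17.1²) = 249.5 mm^2
t_ext = A_cap·L/Q = 5.863 s
t_ret = A_ann·L/Q = 3.053 s
t_cycle = t_ext + t_ret

t ≈ 8.92 s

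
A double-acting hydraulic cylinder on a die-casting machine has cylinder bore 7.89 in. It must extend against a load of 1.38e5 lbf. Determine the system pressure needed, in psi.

Cap-side area A_cap = π/4 × (7.89 in)² = 48.89 in^2
P = F / A = 1.38e5 lbf / A

P ≈ 2820 psi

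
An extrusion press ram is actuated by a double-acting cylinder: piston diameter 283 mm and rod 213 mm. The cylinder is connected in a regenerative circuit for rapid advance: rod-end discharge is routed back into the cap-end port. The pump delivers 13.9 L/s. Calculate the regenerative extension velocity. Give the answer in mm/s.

v ≈ 390 mm/s

In regeneration the rod-end outflow joins the pump flow into the cap end, so the net volume the pump must supply per unit advance equals the rod cross-section area.
Rod cross-section A_rod = π/4 × (213 mm)² = 35630 mm^2
v = Q_pump / A_rod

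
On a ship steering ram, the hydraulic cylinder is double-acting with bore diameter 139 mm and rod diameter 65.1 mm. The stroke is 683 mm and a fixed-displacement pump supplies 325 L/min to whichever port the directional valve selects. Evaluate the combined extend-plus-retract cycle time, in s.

t ≈ 3.41 s

Cap-side area A_cap = π/4 × (139 mm)² = 15170 mm^2
Rod-side annular area A_ann = π/4 × (139² − 65.1²) = 11850 mm^2
t_ext = A_cap·L/Q = 1.913 s
t_ret = A_ann·L/Q = 1.494 s
t_cycle = t_ext + t_ret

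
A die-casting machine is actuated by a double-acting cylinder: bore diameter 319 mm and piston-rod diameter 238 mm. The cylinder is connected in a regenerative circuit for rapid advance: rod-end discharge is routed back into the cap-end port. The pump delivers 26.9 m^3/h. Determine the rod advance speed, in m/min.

v ≈ 10.1 m/min

In regeneration the rod-end outflow joins the pump flow into the cap end, so the net volume the pump must supply per unit advance equals the rod cross-section area.
Rod cross-section A_rod = π/4 × (238 mm)² = 44490 mm^2
v = Q_pump / A_rod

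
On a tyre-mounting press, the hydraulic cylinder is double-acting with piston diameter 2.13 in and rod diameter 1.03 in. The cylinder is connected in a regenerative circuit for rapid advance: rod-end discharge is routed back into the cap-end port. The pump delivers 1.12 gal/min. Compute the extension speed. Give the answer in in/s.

In regeneration the rod-end outflow joins the pump flow into the cap end, so the net volume the pump must supply per unit advance equals the rod cross-section area.
Rod cross-section A_rod = π/4 × (1.03 in)² = 0.8332 in^2
v = Q_pump / A_rod

v ≈ 5.18 in/s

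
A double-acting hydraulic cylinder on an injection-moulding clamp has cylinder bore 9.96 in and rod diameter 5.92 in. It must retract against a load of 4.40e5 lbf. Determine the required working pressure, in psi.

Rod-side annular area A_ann = π/4 × (9.96² − 5.92²) = 50.39 in^2
Retraction: pressure acts on the annular area.
P = F / A = 4.40e5 lbf / A

P ≈ 8730 psi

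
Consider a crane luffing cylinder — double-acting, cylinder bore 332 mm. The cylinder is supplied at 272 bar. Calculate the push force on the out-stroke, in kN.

Cap-side area A_cap = π/4 × (332 mm)² = 86570 mm^2
F = P × A_cap = 272 bar × A_cap

F ≈ 2350 kN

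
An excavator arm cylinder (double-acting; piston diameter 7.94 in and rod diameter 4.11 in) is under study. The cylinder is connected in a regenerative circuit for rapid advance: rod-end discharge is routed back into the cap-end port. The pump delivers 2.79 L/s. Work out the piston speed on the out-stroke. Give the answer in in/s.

v ≈ 12.8 in/s

In regeneration the rod-end outflow joins the pump flow into the cap end, so the net volume the pump must supply per unit advance equals the rod cross-section area.
Rod cross-section A_rod = π/4 × (4.11 in)² = 13.27 in^2
v = Q_pump / A_rod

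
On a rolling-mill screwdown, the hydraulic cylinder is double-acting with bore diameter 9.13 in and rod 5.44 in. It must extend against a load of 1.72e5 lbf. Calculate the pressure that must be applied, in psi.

Cap-side area A_cap = π/4 × (9.13 in)² = 65.47 in^2
P = F / A = 1.72e5 lbf / A

P ≈ 2630 psi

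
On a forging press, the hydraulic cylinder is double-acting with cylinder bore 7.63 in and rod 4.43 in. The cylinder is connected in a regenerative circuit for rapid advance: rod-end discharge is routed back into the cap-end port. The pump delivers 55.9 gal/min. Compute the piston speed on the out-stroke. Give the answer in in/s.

v ≈ 14.0 in/s

In regeneration the rod-end outflow joins the pump flow into the cap end, so the net volume the pump must supply per unit advance equals the rod cross-section area.
Rod cross-section A_rod = π/4 × (4.43 in)² = 15.41 in^2
v = Q_pump / A_rod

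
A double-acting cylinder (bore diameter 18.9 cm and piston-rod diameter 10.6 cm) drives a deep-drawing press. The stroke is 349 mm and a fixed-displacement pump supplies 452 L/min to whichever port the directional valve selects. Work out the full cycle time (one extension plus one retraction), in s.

Cap-side area A_cap = π/4 × (18.9 cm)² = 280.6 cm^2
Rod-side annular area A_ann = π/4 × (18.9² − 10.6²) = 192.3 cm^2
t_ext = A_cap·L/Q = 1.300 s
t_ret = A_ann·L/Q = 0.8909 s
t_cycle = t_ext + t_ret

t ≈ 2.19 s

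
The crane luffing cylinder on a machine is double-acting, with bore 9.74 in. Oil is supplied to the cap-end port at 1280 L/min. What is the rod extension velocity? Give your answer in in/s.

Cap-side area A_cap = π/4 × (9.74 in)² = 74.51 in^2
v = Q / A

v ≈ 17.5 in/s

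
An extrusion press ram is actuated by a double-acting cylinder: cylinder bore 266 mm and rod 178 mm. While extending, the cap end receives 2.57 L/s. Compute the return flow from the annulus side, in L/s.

Q_out ≈ 1.42 L/s

Cap-side area A_cap = π/4 × (266 mm)² = 55570 mm^2
Rod-side annular area A_ann = π/4 × (266² − 178²) = 30690 mm^2
Piston speed v = Q_in/A_cap; rod-end outflow Q_out = v × A_ann = Q_in × A_ann/A_cap.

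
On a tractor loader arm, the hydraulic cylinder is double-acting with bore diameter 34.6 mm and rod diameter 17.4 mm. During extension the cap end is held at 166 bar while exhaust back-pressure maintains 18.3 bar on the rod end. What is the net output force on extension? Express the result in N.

Cap-side area A_cap = π/4 × (34.6 mm)² = 940.2 mm^2
Rod-side annular area A_ann = π/4 × (34.6² − 17.4²) = 702.5 mm^2
Net thrust = P_cap·A_cap − P_rod·A_ann = 15610 N − 1286 N

F ≈ 14300 N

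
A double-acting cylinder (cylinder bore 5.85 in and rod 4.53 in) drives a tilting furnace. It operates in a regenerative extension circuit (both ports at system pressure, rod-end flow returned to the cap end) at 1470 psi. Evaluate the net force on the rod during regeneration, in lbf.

F ≈ 23700 lbf

With equal pressure on both faces, forces on the annular region cancel; the net push is pressure × rod cross-section.
Rod cross-section A_rod = π/4 × (4.53 in)² = 16.12 in^2
F = P × A_rod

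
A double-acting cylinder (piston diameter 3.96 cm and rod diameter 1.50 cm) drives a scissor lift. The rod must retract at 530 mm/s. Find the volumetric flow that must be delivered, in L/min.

Rod-side annular area A_ann = π/4 × (3.96² − 1.50²) = 10.55 cm^2
Q = A × v

Q ≈ 33.5 L/min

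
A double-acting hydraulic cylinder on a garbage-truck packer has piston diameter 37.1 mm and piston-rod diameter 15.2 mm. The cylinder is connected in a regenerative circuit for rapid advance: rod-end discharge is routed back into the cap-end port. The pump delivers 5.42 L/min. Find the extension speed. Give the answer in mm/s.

In regeneration the rod-end outflow joins the pump flow into the cap end, so the net volume the pump must supply per unit advance equals the rod cross-section area.
Rod cross-section A_rod = π/4 × (15.2 mm)² = 181.5 mm^2
v = Q_pump / A_rod

v ≈ 498 mm/s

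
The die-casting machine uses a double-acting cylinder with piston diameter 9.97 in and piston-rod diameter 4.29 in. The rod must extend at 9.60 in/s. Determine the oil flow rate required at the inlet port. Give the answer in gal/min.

Cap-side area A_cap = π/4 × (9.97 in)² = 78.07 in^2
Q = A × v

Q ≈ 195 gal/min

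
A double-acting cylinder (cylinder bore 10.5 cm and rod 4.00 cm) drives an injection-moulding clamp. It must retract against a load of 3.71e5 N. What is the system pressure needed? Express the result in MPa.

P ≈ 50.1 MPa

Rod-side annular area A_ann = π/4 × (10.5² − 4.00²) = 74.02 cm^2
Retraction: pressure acts on the annular area.
P = F / A = 3.71e5 N / A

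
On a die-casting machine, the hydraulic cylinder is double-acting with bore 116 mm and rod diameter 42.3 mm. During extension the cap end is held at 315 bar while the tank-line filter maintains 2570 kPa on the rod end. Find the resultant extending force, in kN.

Cap-side area A_cap = π/4 × (116 mm)² = 10570 mm^2
Rod-side annular area A_ann = π/4 × (116² − 42.3²) = 9163 mm^2
Net thrust = P_cap·A_cap − P_rod·A_ann = 332.9 kN − 23.55 kN

F ≈ 309 kN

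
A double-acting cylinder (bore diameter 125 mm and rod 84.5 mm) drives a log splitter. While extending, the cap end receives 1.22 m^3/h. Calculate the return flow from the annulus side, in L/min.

Cap-side area A_cap = π/4 × (125 mm)² = 12270 mm^2
Rod-side annular area A_ann = π/4 × (125² − 84.5²) = 6664 mm^2
Piston speed v = Q_in/A_cap; rod-end outflow Q_out = v × A_ann = Q_in × A_ann/A_cap.

Q_out ≈ 11.0 L/min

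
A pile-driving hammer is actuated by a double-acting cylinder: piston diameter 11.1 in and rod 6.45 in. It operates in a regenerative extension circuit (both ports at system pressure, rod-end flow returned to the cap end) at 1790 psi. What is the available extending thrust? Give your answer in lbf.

F ≈ 58500 lbf

With equal pressure on both faces, forces on the annular region cancel; the net push is pressure × rod cross-section.
Rod cross-section A_rod = π/4 × (6.45 in)² = 32.67 in^2
F = P × A_rod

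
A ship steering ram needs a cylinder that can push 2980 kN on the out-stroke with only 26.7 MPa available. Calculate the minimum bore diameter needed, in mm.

D ≈ 377 mm

Extension force acts on the full piston face: F = P × (π/4)D².
D = √(4F / (πP)) = √(4 × 2980 kN / (π × 26.7 MPa))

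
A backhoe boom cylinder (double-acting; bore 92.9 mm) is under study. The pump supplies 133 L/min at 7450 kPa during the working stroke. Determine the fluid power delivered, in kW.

W ≈ 16.5 kW

Hydraulic power = P × Q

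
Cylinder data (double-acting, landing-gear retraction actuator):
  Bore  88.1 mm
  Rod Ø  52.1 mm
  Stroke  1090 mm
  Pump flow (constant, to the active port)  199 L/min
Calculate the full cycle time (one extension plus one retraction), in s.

Cap-side area A_cap = π/4 × (88.1 mm)² = 6096 mm^2
Rod-side annular area A_ann = π/4 × (88.1² − 52.1²) = 3964 mm^2
t_ext = A_cap·L/Q = 2.003 s
t_ret = A_ann·L/Q = 1.303 s
t_cycle = t_ext + t_ret

t ≈ 3.31 s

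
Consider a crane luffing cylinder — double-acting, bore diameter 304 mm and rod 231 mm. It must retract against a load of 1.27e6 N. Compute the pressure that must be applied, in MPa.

Rod-side annular area A_ann = π/4 × (304² − 231²) = 30670 mm^2
Retraction: pressure acts on the annular area.
P = F / A = 1.27e6 N / A

P ≈ 41.4 MPa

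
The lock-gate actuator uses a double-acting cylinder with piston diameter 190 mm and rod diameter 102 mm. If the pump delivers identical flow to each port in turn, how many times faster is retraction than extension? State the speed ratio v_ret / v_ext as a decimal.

Cap-side area A_cap = π/4 × (190 mm)² = 28350 mm^2
Rod-side annular area A_ann = π/4 × (190² − 102²) = 20180 mm^2
For equal Q, v ∝ 1/A, so v_ret/v_ext = A_cap/A_ann.

v_ret/v_ext ≈ 1.40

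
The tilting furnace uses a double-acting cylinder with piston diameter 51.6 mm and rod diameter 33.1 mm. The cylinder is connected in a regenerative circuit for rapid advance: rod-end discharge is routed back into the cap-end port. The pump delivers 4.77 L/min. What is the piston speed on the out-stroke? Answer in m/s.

In regeneration the rod-end outflow joins the pump flow into the cap end, so the net volume the pump must supply per unit advance equals the rod cross-section area.
Rod cross-section A_rod = π/4 × (33.1 mm)² = 860.5 mm^2
v = Q_pump / A_rod

v ≈ 0.0924 m/s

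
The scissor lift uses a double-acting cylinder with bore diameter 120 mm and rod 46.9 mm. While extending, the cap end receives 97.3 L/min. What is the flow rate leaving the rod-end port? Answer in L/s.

Q_out ≈ 1.37 L/s

Cap-side area A_cap = π/4 × (120 mm)² = 11310 mm^2
Rod-side annular area A_ann = π/4 × (120² − 46.9²) = 9582 mm^2
Piston speed v = Q_in/A_cap; rod-end outflow Q_out = v × A_ann = Q_in × A_ann/A_cap.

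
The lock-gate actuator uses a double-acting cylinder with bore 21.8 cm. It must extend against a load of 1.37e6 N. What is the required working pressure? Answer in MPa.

P ≈ 36.7 MPa

Cap-side area A_cap = π/4 × (21.8 cm)² = 373.3 cm^2
P = F / A = 1.37e6 N / A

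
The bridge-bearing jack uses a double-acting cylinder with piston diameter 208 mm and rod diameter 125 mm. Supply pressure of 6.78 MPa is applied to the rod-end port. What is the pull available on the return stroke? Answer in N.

F ≈ 1.47e5 N

Rod-side annular area A_ann = π/4 × (208² − 125²) = 21710 mm^2
On retraction the pressure acts on the annular area (bore minus rod).
F = P × A_ann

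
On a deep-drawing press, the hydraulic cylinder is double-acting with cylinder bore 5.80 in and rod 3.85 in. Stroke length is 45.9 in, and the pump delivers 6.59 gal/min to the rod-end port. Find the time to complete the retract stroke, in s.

t ≈ 26.7 s

Rod-side annular area A_ann = π/4 × (5.80² − 3.85²) = 14.78 in^2
Swept volume V = A × L; t = V / Q = A·L / Q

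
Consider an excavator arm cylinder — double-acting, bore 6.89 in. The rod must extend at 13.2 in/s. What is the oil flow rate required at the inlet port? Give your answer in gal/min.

Cap-side area A_cap = π/4 × (6.89 in)² = 37.28 in^2
Q = A × v

Q ≈ 128 gal/min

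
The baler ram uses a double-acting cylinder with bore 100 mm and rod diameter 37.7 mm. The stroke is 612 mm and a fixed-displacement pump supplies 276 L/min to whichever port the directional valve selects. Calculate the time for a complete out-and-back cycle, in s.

Cap-side area A_cap = π/4 × (100 mm)² = 7854 mm^2
Rod-side annular area A_ann = π/4 × (100² − 37.7²) = 6738 mm^2
t_ext = A_cap·L/Q = 1.045 s
t_ret = A_ann·L/Q = 0.8964 s
t_cycle = t_ext + t_ret

t ≈ 1.94 s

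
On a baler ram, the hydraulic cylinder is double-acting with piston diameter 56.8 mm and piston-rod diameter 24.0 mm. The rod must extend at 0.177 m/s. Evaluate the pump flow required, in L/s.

Q ≈ 0.448 L/s

Cap-side area A_cap = π/4 × (56.8 mm)² = 2534 mm^2
Q = A × v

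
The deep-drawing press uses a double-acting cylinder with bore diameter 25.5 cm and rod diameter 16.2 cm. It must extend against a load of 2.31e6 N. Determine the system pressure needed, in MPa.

Cap-side area A_cap = π/4 × (25.5 cm)² = 510.7 cm^2
P = F / A = 2.31e6 N / A

P ≈ 45.2 MPa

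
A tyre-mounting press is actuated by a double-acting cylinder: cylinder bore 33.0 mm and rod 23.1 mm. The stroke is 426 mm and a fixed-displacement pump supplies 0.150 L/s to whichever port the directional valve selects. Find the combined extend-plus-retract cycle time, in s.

t ≈ 3.67 s

Cap-side area A_cap = π/4 × (33.0 mm)² = 855.3 mm^2
Rod-side annular area A_ann = π/4 × (33.0² − 23.1²) = 436.2 mm^2
t_ext = A_cap·L/Q = 2.429 s
t_ret = A_ann·L/Q = 1.239 s
t_cycle = t_ext + t_ret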